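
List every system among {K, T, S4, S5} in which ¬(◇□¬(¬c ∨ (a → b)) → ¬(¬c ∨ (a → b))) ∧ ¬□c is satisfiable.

K, T, S4

S5-tableau for the formula:
1. ¬(◇□¬(¬c ∨ (a → b)) → ¬(¬c ∨ (a → b))) ∧ ¬□c, w0
2. ¬(◇□¬(¬c ∨ (a → b)) → ¬(¬c ∨ (a → b))), w0
3. ¬□c, w0
4. ◇□¬(¬c ∨ (a → b)), w0
5. ¬c ∨ (a → b), w0
6. a → b, w0
7. b, w0
8. ¬c, w1
9. □¬(¬c ∨ (a → b)), w2
10. ¬(¬c ∨ (a → b)), w0
11. c, w0
12. ¬(a → b), w0
13. a, w0
14. ¬b, w0
Accessibility: w0Rw0, w0Rw1, w0Rw2, w1Rw0, w1Rw1, w1Rw2, w2Rw0, w2Rw1, w2Rw2
Branch closes: b and ¬b both at w0.
Every branch closes (one shown): unsatisfiable in S5.
S4-tableau for the formula:
1. ¬(◇□¬(¬c ∨ (a → b)) → ¬(¬c ∨ (a → b))) ∧ ¬□c, w0
2. ¬(◇□¬(¬c ∨ (a → b)) → ¬(¬c ∨ (a → b))), w0
3. ¬□c, w0
4. ◇□¬(¬c ∨ (a → b)), w0
5. ¬c ∨ (a → b), w0
6. a → b, w0
7. b, w0
8. ¬c, w1
9. □¬(¬c ∨ (a → b)), w2
10. ¬(¬c ∨ (a → b)), w2
11. c, w2
12. ¬(a → b), w2
13. a, w2
14. ¬b, w2
Accessibility: w0Rw0, w0Rw1, w0Rw2, w1Rw1, w2Rw2
Complete open branch: satisfiable in S4, hence also in K, T (this S4-model is also a K-model and a T-model).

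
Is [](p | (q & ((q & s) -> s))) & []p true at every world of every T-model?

Tableau for the negation ~([](p | (q & ((q & s) -> s))) & []p):
1. ~([](p | (q & ((q & s) -> s))) & []p), 0
2. ~[]p, 0   [~&-rule on 1 (branches; this branch)]
3. ~p, 1   [~[]-rule on 2: fresh world 1, 0R1]
Accessibility: 0R0, 0R1, 1R1
The negation has an open branch (countermodel exists).

No, not valid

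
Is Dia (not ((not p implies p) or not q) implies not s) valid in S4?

Invalid (countermodel exists)

Tableau for the negation not Dia (not ((not p implies p) or not q) implies not s):
1. not Dia (not ((not p implies p) or not q) implies not s), w0
2. not (not ((not p implies p) or not q) implies not s), w0
3. not ((not p implies p) or not q), w0
4. s, w0
5. not (not p implies p), w0
6. q, w0
7. not p, w0
Accessibility: w0Rw0
The negation has an open branch (countermodel exists).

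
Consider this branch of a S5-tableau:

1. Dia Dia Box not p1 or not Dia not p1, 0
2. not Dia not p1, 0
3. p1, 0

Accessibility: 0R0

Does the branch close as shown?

No world carries both an atom and its negation.

No, open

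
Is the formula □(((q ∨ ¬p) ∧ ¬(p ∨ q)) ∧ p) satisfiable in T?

Unsatisfiable (every branch closes)

1. □(((q ∨ ¬p) ∧ ¬(p ∨ q)) ∧ p), u
2. ((q ∨ ¬p) ∧ ¬(p ∨ q)) ∧ p, u
3. (q ∨ ¬p) ∧ ¬(p ∨ q), u
4. p, u
5. q ∨ ¬p, u
6. ¬(p ∨ q), u
7. ¬p, u
8. ¬q, u
Accessibility: uRu
Branch closes: p and ¬p both at u.
(One branch shown.) All branches close.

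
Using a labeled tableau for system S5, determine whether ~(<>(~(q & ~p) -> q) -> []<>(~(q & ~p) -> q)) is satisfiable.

Unsatisfiable

1. ~(<>(~(q & ~p) -> q) -> []<>(~(q & ~p) -> q)), u
2. <>(~(q & ~p) -> q), u
3. ~[]<>(~(q & ~p) -> q), u
4. ~(q & ~p) -> q, v
5. q & ~p, v
6. q, v
7. ~p, v
8. ~<>(~(q & ~p) -> q), w
9. ~(~(q & ~p) -> q), u
10. ~(q & ~p), u
11. ~q, u
12. ~(~(q & ~p) -> q), v
13. ~(q & ~p), v
14. ~q, v
Accessibility: uRu, uRv, uRw, vRu, vRv, vRw, wRu, wRv, wRw
Branch closes: q and ~q both at v.
Every branch closes; the branch above is one of them.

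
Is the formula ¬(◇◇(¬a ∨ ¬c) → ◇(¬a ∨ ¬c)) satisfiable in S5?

1. ¬(◇◇(¬a ∨ ¬c) → ◇(¬a ∨ ¬c)), w0
2. ◇◇(¬a ∨ ¬c), w0   [¬→-rule on 1]
3. ¬◇(¬a ∨ ¬c), w0   [¬→-rule on 1]
4. ¬(¬a ∨ ¬c), w0   [¬◇-rule on 3 via w0Rw0]
5. a, w0   [¬∨-rule on 4]
6. c, w0   [¬∨-rule on 4]
7. ◇(¬a ∨ ¬c), w1   [◇-rule on 2: fresh world w1, w0Rw1]
8. ¬(¬a ∨ ¬c), w1   [¬◇-rule on 3 via w0Rw1]
9. a, w1   [¬∨-rule on 8]
10. c, w1   [¬∨-rule on 8]
11. ¬a ∨ ¬c, w2   [◇-rule on 7: fresh world w2, w1Rw2]
12. ¬(¬a ∨ ¬c), w2   [¬◇-rule on 3 via w0Rw2]
13. a, w2   [¬∨-rule on 12]
14. c, w2   [¬∨-rule on 12]
15. ¬c, w2   [∨-rule on 11 (branches; this branch)]
Accessibility: w0Rw0, w0Rw1, w0Rw2, w1Rw0, w1Rw1, w1Rw2, w2Rw0, w2Rw1, w2Rw2
Branch closes: c and ¬c both at w2.
(One branch shown.) All branches close.

No, unsatisfiable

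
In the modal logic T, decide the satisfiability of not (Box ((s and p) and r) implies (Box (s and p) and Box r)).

No, unsatisfiable

1. not (Box ((s and p) and r) implies (Box (s and p) and Box r)), 0
2. Box ((s and p) and r), 0
3. not (Box (s and p) and Box r), 0
4. (s and p) and r, 0
5. s and p, 0
6. r, 0
7. s, 0
8. p, 0
9. not Box (s and p), 0
10. not (s and p), 1
11. (s and p) and r, 1
12. s and p, 1
13. r, 1
14. s, 1
15. p, 1
16. not p, 1
Accessibility: 0R0, 0R1, 1R1
Branch closes: p and not p both at 1.
Every branch closes; the branch above is one of them.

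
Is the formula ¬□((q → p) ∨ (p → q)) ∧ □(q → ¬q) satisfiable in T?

No, unsatisfiable

1. ¬□((q → p) ∨ (p → q)) ∧ □(q → ¬q), w0
2. ¬□((q → p) ∨ (p → q)), w0   [∧-rule on 1]
3. □(q → ¬q), w0   [∧-rule on 1]
4. q → ¬q, w0   [□-rule on 3 via w0Rw0]
5. ¬q, w0   [→-rule on 4 (branches; this branch)]
6. ¬((q → p) ∨ (p → q)), w1   [¬□-rule on 2: fresh world w1, w0Rw1]
7. ¬(q → p), w1   [¬∨-rule on 6]
8. ¬(p → q), w1   [¬∨-rule on 6]
9. q, w1   [¬→-rule on 7]
10. ¬p, w1   [¬→-rule on 7]
11. p, w1   [¬→-rule on 8]
12. ¬q, w1   [¬→-rule on 8]
Accessibility: w0Rw0, w0Rw1, w1Rw1
Branch closes: p and ¬p both at w1.
All branches of the tableau close; one closing branch shown above.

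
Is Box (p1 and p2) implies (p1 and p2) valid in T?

Yes, valid

Tableau for the negation not (Box (p1 and p2) implies (p1 and p2)):
1. not (Box (p1 and p2) implies (p1 and p2)), u
2. Box (p1 and p2), u
3. not (p1 and p2), u
4. p1 and p2, u
5. p1, u
6. p2, u
7. not p2, u
Accessibility: uRu
Branch closes: p2 and not p2 both at u.
All branches of the negation close; one closing branch shown above.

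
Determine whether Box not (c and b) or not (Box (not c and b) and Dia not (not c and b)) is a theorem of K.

Tableau for the negation not (Box not (c and b) or not (Box (not c and b) and Dia not (not c and b))):
1. not (Box not (c and b) or not (Box (not c and b) and Dia not (not c and b))), w0
2. not Box not (c and b), w0   [neg-or-rule on 1]
3. Box (not c and b) and Dia not (not c and b), w0   [neg-or-rule on 1]
4. Box (not c and b), w0   [and-rule on 3]
5. Dia not (not c and b), w0   [and-rule on 3]
6. c and b, w1   [neg-Box-rule on 2: fresh world w1, w0Rw1]
7. c, w1   [and-rule on 6]
8. b, w1   [and-rule on 6]
9. not c and b, w1   [Box-rule on 4 via w0Rw1]
10. not c, w1   [and-rule on 9]
Accessibility: w0Rw1
Branch closes: c and not c both at w1.
Every branch of the negation's tableau closes; the branch above is one of them.

Yes, valid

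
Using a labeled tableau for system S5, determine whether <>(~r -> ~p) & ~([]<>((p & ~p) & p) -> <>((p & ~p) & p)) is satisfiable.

1. <>(~r -> ~p) & ~([]<>((p & ~p) & p) -> <>((p & ~p) & p)), w0
2. <>(~r -> ~p), w0
3. ~([]<>((p & ~p) & p) -> <>((p & ~p) & p)), w0
4. []<>((p & ~p) & p), w0
5. ~<>((p & ~p) & p), w0
6. <>((p & ~p) & p), w0
7. ~((p & ~p) & p), w0
8. ~(p & ~p), w0
9. p, w0
10. ~r -> ~p, w1
11. <>((p & ~p) & p), w1
12. ~((p & ~p) & p), w1
13. ~p, w1
14. ~(p & ~p), w1
15. (p & ~p) & p, w2
16. p & ~p, w2
17. p, w2
18. ~p, w2
Accessibility: w0Rw0, w0Rw1, w0Rw2, w1Rw0, w1Rw1, w1Rw2, w2Rw0, w2Rw1, w2Rw2
Branch closes: p and ~p both at w2.
Every branch closes; the branch above is one of them.

Unsatisfiable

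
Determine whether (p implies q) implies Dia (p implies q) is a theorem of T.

Tableau for the negation not ((p implies q) implies Dia (p implies q)):
1. not ((p implies q) implies Dia (p implies q)), u
2. p implies q, u
3. not Dia (p implies q), u
4. not (p implies q), u
5. p, u
6. not q, u
7. q, u
Accessibility: uRu
Branch closes: q and not q both at u.
All branches of the negation close; one closing branch shown above.

Valid in T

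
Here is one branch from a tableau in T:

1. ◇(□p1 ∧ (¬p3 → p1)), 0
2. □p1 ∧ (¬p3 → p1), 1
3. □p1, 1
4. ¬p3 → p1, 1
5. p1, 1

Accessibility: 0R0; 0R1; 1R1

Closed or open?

No atom appears with both signs at the same world.

Not closed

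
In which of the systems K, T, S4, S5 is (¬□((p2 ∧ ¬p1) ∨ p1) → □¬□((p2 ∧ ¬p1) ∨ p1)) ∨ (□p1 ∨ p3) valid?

S4-tableau for the negation ¬((¬□((p2 ∧ ¬p1) ∨ p1) → □¬□((p2 ∧ ¬p1) ∨ p1)) ∨ (□p1 ∨ p3)):
1. ¬((¬□((p2 ∧ ¬p1) ∨ p1) → □¬□((p2 ∧ ¬p1) ∨ p1)) ∨ (□p1 ∨ p3)), w0
2. ¬(¬□((p2 ∧ ¬p1) ∨ p1) → □¬□((p2 ∧ ¬p1) ∨ p1)), w0
3. ¬(□p1 ∨ p3), w0
4. ¬□((p2 ∧ ¬p1) ∨ p1), w0
5. ¬□¬□((p2 ∧ ¬p1) ∨ p1), w0
6. ¬□p1, w0
7. ¬p3, w0
8. ¬((p2 ∧ ¬p1) ∨ p1), w1
9. ¬(p2 ∧ ¬p1), w1
10. ¬p1, w1
11. ¬p2, w1
12. □((p2 ∧ ¬p1) ∨ p1), w2
13. (p2 ∧ ¬p1) ∨ p1, w2
14. p1, w2
15. ¬p1, w3
Accessibility: w0Rw0, w0Rw1, w0Rw2, w0Rw3, w1Rw1, w2Rw2, w3Rw3
Complete open branch: countermodel on an S4-frame, so not valid in S4, nor in K, T (the same frame is also a K-frame and a T-frame).
S5-tableau for the negation ¬((¬□((p2 ∧ ¬p1) ∨ p1) → □¬□((p2 ∧ ¬p1) ∨ p1)) ∨ (□p1 ∨ p3)):
1. ¬((¬□((p2 ∧ ¬p1) ∨ p1) → □¬□((p2 ∧ ¬p1) ∨ p1)) ∨ (□p1 ∨ p3)), w0
2. ¬(¬□((p2 ∧ ¬p1) ∨ p1) → □¬□((p2 ∧ ¬p1) ∨ p1)), w0
3. ¬(□p1 ∨ p3), w0
4. ¬□((p2 ∧ ¬p1) ∨ p1), w0
5. ¬□¬□((p2 ∧ ¬p1) ∨ p1), w0
6. ¬□p1, w0
7. ¬p3, w0
8. ¬((p2 ∧ ¬p1) ∨ p1), w1
9. ¬(p2 ∧ ¬p1), w1
10. ¬p1, w1
11. ¬p2, w1
12. □((p2 ∧ ¬p1) ∨ p1), w2
13. (p2 ∧ ¬p1) ∨ p1, w0
14. (p2 ∧ ¬p1) ∨ p1, w1
15. (p2 ∧ ¬p1) ∨ p1, w2
16. p2 ∧ ¬p1, w0
17. p2, w0
18. ¬p1, w0
19. p2 ∧ ¬p1, w1
20. p2, w1
Accessibility: w0Rw0, w0Rw1, w0Rw2, w1Rw0, w1Rw1, w1Rw2, w2Rw0, w2Rw1, w2Rw2
Branch closes: p2 and ¬p2 both at w1.
Every branch closes (one shown): valid in S5.

S5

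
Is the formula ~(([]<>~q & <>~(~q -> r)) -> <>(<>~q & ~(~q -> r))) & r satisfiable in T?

Unsatisfiable

1. ~(([]<>~q & <>~(~q -> r)) -> <>(<>~q & ~(~q -> r))) & r, 0
2. ~(([]<>~q & <>~(~q -> r)) -> <>(<>~q & ~(~q -> r))), 0   [&-rule on 1]
3. r, 0   [&-rule on 1]
4. []<>~q & <>~(~q -> r), 0   [~->-rule on 2]
5. ~<>(<>~q & ~(~q -> r)), 0   [~->-rule on 2]
6. []<>~q, 0   [&-rule on 4]
7. <>~(~q -> r), 0   [&-rule on 4]
8. ~(<>~q & ~(~q -> r)), 0   [~<>-rule on 5 via 0R0]
9. <>~q, 0   [[]-rule on 6 via 0R0]
10. ~q -> r, 0   [~&-rule on 8 (branches; this branch)]
11. ~(~q -> r), 1   [<>-rule on 7: fresh world 1, 0R1]
12. ~q, 1   [~->-rule on 11]
13. ~r, 1   [~->-rule on 11]
14. ~(<>~q & ~(~q -> r)), 1   [~<>-rule on 5 via 0R1]
15. <>~q, 1   [[]-rule on 6 via 0R1]
16. ~q -> r, 1   [~&-rule on 14 (branches; this branch)]
17. r, 1   [->-rule on 16 (branches; this branch)]
Accessibility: 0R0, 0R1, 1R1
Branch closes: r and ~r both at 1.
All branches of the tableau close; one closing branch shown above.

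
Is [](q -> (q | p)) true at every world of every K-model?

Valid in K

Tableau for the negation ~[](q -> (q | p)):
1. ~[](q -> (q | p)), u
2. ~(q -> (q | p)), v
3. q, v
4. ~(q | p), v
5. ~q, v
6. ~p, v
Accessibility: uRv
Branch closes: q and ~q both at v.
All branches of the negation close; one closing branch shown above.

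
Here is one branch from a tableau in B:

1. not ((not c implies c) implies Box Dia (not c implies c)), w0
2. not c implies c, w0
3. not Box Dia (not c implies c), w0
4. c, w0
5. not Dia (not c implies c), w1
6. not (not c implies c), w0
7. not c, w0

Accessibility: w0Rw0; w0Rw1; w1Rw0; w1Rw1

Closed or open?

Both c and not c appear at w0.

Yes, closed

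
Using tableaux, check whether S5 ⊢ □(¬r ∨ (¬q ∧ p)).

Tableau for the negation ¬□(¬r ∨ (¬q ∧ p)):
1. ¬□(¬r ∨ (¬q ∧ p)), w0
2. ¬(¬r ∨ (¬q ∧ p)), w1
3. r, w1
4. ¬(¬q ∧ p), w1
5. ¬p, w1
Accessibility: w0Rw0, w0Rw1, w1Rw0, w1Rw1
The negation has an open branch (countermodel exists).

No, not valid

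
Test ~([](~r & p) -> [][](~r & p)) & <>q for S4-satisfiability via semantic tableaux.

No, unsatisfiable

1. ~([](~r & p) -> [][](~r & p)) & <>q, 0
2. ~([](~r & p) -> [][](~r & p)), 0
3. <>q, 0
4. [](~r & p), 0
5. ~[][](~r & p), 0
6. ~r & p, 0
7. ~r, 0
8. p, 0
9. q, 1
10. ~r & p, 1
11. ~r, 1
12. p, 1
13. ~[](~r & p), 2
14. ~r & p, 2
15. ~r, 2
16. p, 2
17. ~(~r & p), 3
18. ~r & p, 3
19. ~r, 3
20. p, 3
21. ~p, 3
Accessibility: 0R0, 0R1, 0R2, 0R3, 1R1, 2R2, 2R3, 3R3
Branch closes: p and ~p both at 3.
(One branch shown.) All branches close.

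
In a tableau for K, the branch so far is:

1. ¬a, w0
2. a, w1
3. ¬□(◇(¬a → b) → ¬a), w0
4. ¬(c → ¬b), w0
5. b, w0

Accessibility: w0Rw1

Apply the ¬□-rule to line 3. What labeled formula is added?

a fresh world w2 with w0Rw2, and ¬(◇(¬a → b) → ¬a) at w2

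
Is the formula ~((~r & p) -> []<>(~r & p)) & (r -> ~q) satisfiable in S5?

Unsatisfiable (every branch closes)

1. ~((~r & p) -> []<>(~r & p)) & (r -> ~q), 0
2. ~((~r & p) -> []<>(~r & p)), 0   [&-rule on 1]
3. r -> ~q, 0   [&-rule on 1]
4. ~r & p, 0   [~->-rule on 2]
5. ~[]<>(~r & p), 0   [~->-rule on 2]
6. ~r, 0   [&-rule on 4]
7. p, 0   [&-rule on 4]
8. ~q, 0   [->-rule on 3 (branches; this branch)]
9. ~<>(~r & p), 1   [~[]-rule on 5: fresh world 1, 0R1]
10. ~(~r & p), 0   [~<>-rule on 9 via 1R0]
11. ~(~r & p), 1   [~<>-rule on 9 via 1R1]
12. ~p, 0   [~&-rule on 10 (branches; this branch)]
Accessibility: 0R0, 0R1, 1R0, 1R1
Branch closes: p and ~p both at 0.
All branches of the tableau close; one closing branch shown above.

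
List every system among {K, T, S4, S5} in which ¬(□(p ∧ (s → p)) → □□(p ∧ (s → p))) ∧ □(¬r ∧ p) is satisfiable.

T-tableau for the formula:
1. ¬(□(p ∧ (s → p)) → □□(p ∧ (s → p))) ∧ □(¬r ∧ p), w0
2. ¬(□(p ∧ (s → p)) → □□(p ∧ (s → p))), w0
3. □(¬r ∧ p), w0
4. □(p ∧ (s → p)), w0
5. ¬□□(p ∧ (s → p)), w0
6. ¬r ∧ p, w0
7. ¬r, w0
8. p, w0
9. p ∧ (s → p), w0
10. s → p, w0
11. ¬□(p ∧ (s → p)), w1
12. ¬r ∧ p, w1
13. ¬r, w1
14. p, w1
15. p ∧ (s → p), w1
16. s → p, w1
17. ¬(p ∧ (s → p)), w2
18. ¬(s → p), w2
19. s, w2
20. ¬p, w2
Accessibility: w0Rw0, w0Rw1, w1Rw1, w1Rw2, w2Rw2
Complete open branch: satisfiable in T, hence also in K (this T-model is also a K-model).
S4-tableau for the formula:
1. ¬(□(p ∧ (s → p)) → □□(p ∧ (s → p))) ∧ □(¬r ∧ p), w0
2. ¬(□(p ∧ (s → p)) → □□(p ∧ (s → p))), w0
3. □(¬r ∧ p), w0
4. □(p ∧ (s → p)), w0
5. ¬□□(p ∧ (s → p)), w0
6. ¬r ∧ p, w0
7. ¬r, w0
8. p, w0
9. p ∧ (s → p), w0
10. s → p, w0
11. ¬□(p ∧ (s → p)), w1
12. ¬r ∧ p, w1
13. ¬r, w1
14. p, w1
15. p ∧ (s → p), w1
16. s → p, w1
17. ¬(p ∧ (s → p)), w2
18. ¬r ∧ p, w2
19. ¬r, w2
20. p, w2
21. p ∧ (s → p), w2
22. s → p, w2
23. ¬(s → p), w2
24. s, w2
25. ¬p, w2
Accessibility: w0Rw0, w0Rw1, w0Rw2, w1Rw1, w1Rw2, w2Rw2
Branch closes: p and ¬p both at w2.
Every branch closes (one shown): unsatisfiable in S4, hence also in S5 (every S5-frame is an S4-frame).

K, T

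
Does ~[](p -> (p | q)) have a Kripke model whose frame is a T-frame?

1. ~[](p -> (p | q)), 0
2. ~(p -> (p | q)), 1   [~[]-rule on 1: fresh world 1, 0R1]
3. p, 1   [~->-rule on 2]
4. ~(p | q), 1   [~->-rule on 2]
5. ~p, 1   [~|-rule on 4]
6. ~q, 1   [~|-rule on 4]
Accessibility: 0R0, 0R1, 1R1
Branch closes: p and ~p both at 1.
Every branch closes; the branch above is one of them.

Unsatisfiable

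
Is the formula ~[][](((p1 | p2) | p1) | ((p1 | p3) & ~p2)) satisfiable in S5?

Yes, satisfiable

1. ~[][](((p1 | p2) | p1) | ((p1 | p3) & ~p2)), u
2. ~[](((p1 | p2) | p1) | ((p1 | p3) & ~p2)), v   [~[]-rule on 1: fresh world v, uRv]
3. ~(((p1 | p2) | p1) | ((p1 | p3) & ~p2)), w   [~[]-rule on 2: fresh world w, vRw]
4. ~((p1 | p2) | p1), w   [~|-rule on 3]
5. ~((p1 | p3) & ~p2), w   [~|-rule on 3]
6. ~(p1 | p2), w   [~|-rule on 4]
7. ~p1, w   [~|-rule on 4]
8. ~p2, w   [~|-rule on 6]
9. ~(p1 | p3), w   [~&-rule on 5 (branches; this branch)]
10. ~p3, w   [~|-rule on 9]
Accessibility: uRu, uRv, uRw, vRu, vRv, vRw, wRu, wRv, wRw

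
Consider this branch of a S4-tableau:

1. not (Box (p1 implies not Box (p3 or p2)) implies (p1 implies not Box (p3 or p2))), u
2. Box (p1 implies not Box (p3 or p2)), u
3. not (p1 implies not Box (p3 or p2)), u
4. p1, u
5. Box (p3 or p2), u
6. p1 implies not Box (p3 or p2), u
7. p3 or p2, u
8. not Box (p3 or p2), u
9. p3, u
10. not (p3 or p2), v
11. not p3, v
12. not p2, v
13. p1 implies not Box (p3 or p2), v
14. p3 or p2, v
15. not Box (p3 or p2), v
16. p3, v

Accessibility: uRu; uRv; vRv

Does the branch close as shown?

Both p3 and not p3 appear at v.

Closed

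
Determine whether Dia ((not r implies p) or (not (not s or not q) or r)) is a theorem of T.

Tableau for the negation not Dia ((not r implies p) or (not (not s or not q) or r)):
1. not Dia ((not r implies p) or (not (not s or not q) or r)), 0
2. not ((not r implies p) or (not (not s or not q) or r)), 0
3. not (not r implies p), 0
4. not (not (not s or not q) or r), 0
5. not r, 0
6. not p, 0
7. not s or not q, 0
8. not q, 0
Accessibility: 0R0
The negation has an open branch (countermodel exists).

No, not valid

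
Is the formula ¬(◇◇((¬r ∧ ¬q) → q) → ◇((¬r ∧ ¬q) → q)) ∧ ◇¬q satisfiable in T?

1. ¬(◇◇((¬r ∧ ¬q) → q) → ◇((¬r ∧ ¬q) → q)) ∧ ◇¬q, u
2. ¬(◇◇((¬r ∧ ¬q) → q) → ◇((¬r ∧ ¬q) → q)), u
3. ◇¬q, u
4. ◇◇((¬r ∧ ¬q) → q), u
5. ¬◇((¬r ∧ ¬q) → q), u
6. ¬((¬r ∧ ¬q) → q), u
7. ¬r ∧ ¬q, u
8. ¬q, u
9. ¬r, u
10. ¬q, v
11. ¬((¬r ∧ ¬q) → q), v
12. ¬r ∧ ¬q, v
13. ¬r, v
14. ◇((¬r ∧ ¬q) → q), w
15. ¬((¬r ∧ ¬q) → q), w
16. ¬r ∧ ¬q, w
17. ¬q, w
18. ¬r, w
19. (¬r ∧ ¬q) → q, x
20. q, x
Accessibility: uRu, uRv, uRw, vRv, wRw, wRx, xRx

Satisfiable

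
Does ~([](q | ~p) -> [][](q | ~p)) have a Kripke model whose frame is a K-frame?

Satisfiable (open branch found)

1. ~([](q | ~p) -> [][](q | ~p)), w0
2. [](q | ~p), w0
3. ~[][](q | ~p), w0
4. ~[](q | ~p), w1
5. q | ~p, w1
6. ~p, w1
7. ~(q | ~p), w2
8. ~q, w2
9. p, w2
Accessibility: w0Rw1, w1Rw2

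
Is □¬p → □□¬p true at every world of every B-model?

Tableau for the negation ¬(□¬p → □□¬p):
1. ¬(□¬p → □□¬p), w0
2. □¬p, w0
3. ¬□□¬p, w0
4. ¬p, w0
5. ¬□¬p, w1
6. ¬p, w1
7. p, w2
Accessibility: w0Rw0, w0Rw1, w1Rw0, w1Rw1, w1Rw2, w2Rw1, w2Rw2
The negation has an open branch (countermodel exists).

Invalid (countermodel exists)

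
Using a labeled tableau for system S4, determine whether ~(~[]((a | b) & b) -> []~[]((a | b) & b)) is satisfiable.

1. ~(~[]((a | b) & b) -> []~[]((a | b) & b)), 0
2. ~[]((a | b) & b), 0   [~->-rule on 1]
3. ~[]~[]((a | b) & b), 0   [~->-rule on 1]
4. ~((a | b) & b), 1   [~[]-rule on 2: fresh world 1, 0R1]
5. ~b, 1   [~&-rule on 4 (branches; this branch)]
6. []((a | b) & b), 2   [~[]-rule on 3: fresh world 2, 0R2]
7. (a | b) & b, 2   [[]-rule on 6 via 2R2]
8. a | b, 2   [&-rule on 7]
9. b, 2   [&-rule on 7]
Accessibility: 0R0, 0R1, 0R2, 1R1, 2R2

Satisfiable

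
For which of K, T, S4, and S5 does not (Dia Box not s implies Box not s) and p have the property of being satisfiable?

S4-tableau for the formula:
1. not (Dia Box not s implies Box not s) and p, 0
2. not (Dia Box not s implies Box not s), 0
3. p, 0
4. Dia Box not s, 0
5. not Box not s, 0
6. Box not s, 1
7. not s, 1
8. s, 2
Accessibility: 0R0, 0R1, 0R2, 1R1, 2R2
Complete open branch: satisfiable in S4, hence also in K, T (this S4-model is also a K-model and a T-model).
S5-tableau for the formula:
1. not (Dia Box not s implies Box not s) and p, 0
2. not (Dia Box not s implies Box not s), 0
3. p, 0
4. Dia Box not s, 0
5. not Box not s, 0
6. Box not s, 1
7. not s, 0
8. not s, 1
9. s, 2
10. not s, 2
Accessibility: 0R0, 0R1, 0R2, 1R0, 1R1, 1R2, 2R0, 2R1, 2R2
Branch closes: s and not s both at 2.
Every branch closes (one shown): unsatisfiable in S5.

K, T, S4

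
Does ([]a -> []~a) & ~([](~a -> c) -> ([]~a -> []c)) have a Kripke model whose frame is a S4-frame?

1. ([]a -> []~a) & ~([](~a -> c) -> ([]~a -> []c)), 0
2. []a -> []~a, 0
3. ~([](~a -> c) -> ([]~a -> []c)), 0
4. [](~a -> c), 0
5. ~([]~a -> []c), 0
6. []~a, 0
7. ~[]c, 0
8. ~a -> c, 0
9. ~a, 0
10. c, 0
11. ~c, 1
12. ~a -> c, 1
13. ~a, 1
14. c, 1
Accessibility: 0R0, 0R1, 1R1
Branch closes: c and ~c both at 1.
Every branch closes; the branch above is one of them.

No, unsatisfiable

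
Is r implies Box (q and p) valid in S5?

Invalid (countermodel exists)

Tableau for the negation not (r implies Box (q and p)):
1. not (r implies Box (q and p)), 0
2. r, 0
3. not Box (q and p), 0
4. not (q and p), 1
5. not p, 1
Accessibility: 0R0, 0R1, 1R0, 1R1
The negation has an open branch (countermodel exists).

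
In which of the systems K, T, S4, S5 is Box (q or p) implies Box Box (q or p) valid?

S4-tableau for the negation not (Box (q or p) implies Box Box (q or p)):
1. not (Box (q or p) implies Box Box (q or p)), w0
2. Box (q or p), w0
3. not Box Box (q or p), w0
4. q or p, w0
5. p, w0
6. not Box (q or p), w1
7. q or p, w1
8. p, w1
9. not (q or p), w2
10. not q, w2
11. not p, w2
12. q or p, w2
13. p, w2
Accessibility: w0Rw0, w0Rw1, w0Rw2, w1Rw1, w1Rw2, w2Rw2
Branch closes: p and not p both at w2.
Every branch closes (one shown): valid in S4, hence also in S5 (every theorem of S4 is a theorem of S5).
T-tableau for the negation not (Box (q or p) implies Box Box (q or p)):
1. not (Box (q or p) implies Box Box (q or p)), w0
2. Box (q or p), w0
3. not Box Box (q or p), w0
4. q or p, w0
5. p, w0
6. not Box (q or p), w1
7. q or p, w1
8. p, w1
9. not (q or p), w2
10. not q, w2
11. not p, w2
Accessibility: w0Rw0, w0Rw1, w1Rw1, w1Rw2, w2Rw2
Complete open branch: countermodel on a T-frame, so not valid in T, nor in K (the same frame is also a K-frame).

S4, S5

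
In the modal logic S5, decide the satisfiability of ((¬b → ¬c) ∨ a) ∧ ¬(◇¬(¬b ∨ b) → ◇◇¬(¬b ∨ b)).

1. ((¬b → ¬c) ∨ a) ∧ ¬(◇¬(¬b ∨ b) → ◇◇¬(¬b ∨ b)), w0
2. (¬b → ¬c) ∨ a, w0
3. ¬(◇¬(¬b ∨ b) → ◇◇¬(¬b ∨ b)), w0
4. ◇¬(¬b ∨ b), w0
5. ¬◇◇¬(¬b ∨ b), w0
6. ¬◇¬(¬b ∨ b), w0
7. ¬b ∨ b, w0
8. ¬b → ¬c, w0
9. b, w0
10. ¬c, w0
11. ¬(¬b ∨ b), w1
12. b, w1
13. ¬b, w1
Accessibility: w0Rw0, w0Rw1, w1Rw0, w1Rw1
Branch closes: b and ¬b both at w1.
Every branch closes; the branch above is one of them.

Unsatisfiable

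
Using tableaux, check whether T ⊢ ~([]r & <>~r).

Valid in T

Tableau for the negation []r & <>~r:
1. []r & <>~r, 0
2. []r, 0   [&-rule on 1]
3. <>~r, 0   [&-rule on 1]
4. r, 0   [[]-rule on 2 via 0R0]
5. ~r, 1   [<>-rule on 3: fresh world 1, 0R1]
6. r, 1   [[]-rule on 2 via 0R1]
Accessibility: 0R0, 0R1, 1R1
Branch closes: r and ~r both at 1.
Every branch of the negation's tableau closes; the branch above is one of them.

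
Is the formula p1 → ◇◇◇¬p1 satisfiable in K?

1. p1 → ◇◇◇¬p1, w0
2. ◇◇◇¬p1, w0   [→-rule on 1 (branches; this branch)]
3. ◇◇¬p1, w1   [◇-rule on 2: fresh world w1, w0Rw1]
4. ◇¬p1, w2   [◇-rule on 3: fresh world w2, w1Rw2]
5. ¬p1, w3   [◇-rule on 4: fresh world w3, w2Rw3]
Accessibility: w0Rw1, w1Rw2, w2Rw3

Yes, satisfiable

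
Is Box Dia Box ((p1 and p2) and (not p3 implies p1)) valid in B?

Not valid

Tableau for the negation not Box Dia Box ((p1 and p2) and (not p3 implies p1)):
1. not Box Dia Box ((p1 and p2) and (not p3 implies p1)), w0
2. not Dia Box ((p1 and p2) and (not p3 implies p1)), w1
3. not Box ((p1 and p2) and (not p3 implies p1)), w0
4. not Box ((p1 and p2) and (not p3 implies p1)), w1
5. not ((p1 and p2) and (not p3 implies p1)), w2
6. not (not p3 implies p1), w2
7. not p3, w2
8. not p1, w2
9. not ((p1 and p2) and (not p3 implies p1)), w3
10. not Box ((p1 and p2) and (not p3 implies p1)), w3
11. not (not p3 implies p1), w3
12. not p3, w3
13. not p1, w3
14. not ((p1 and p2) and (not p3 implies p1)), w4
15. not (not p3 implies p1), w4
16. not p3, w4
17. not p1, w4
Accessibility: w0Rw0, w0Rw1, w0Rw2, w1Rw0, w1Rw1, w1Rw3, w2Rw0, w2Rw2, w3Rw1, w3Rw3, w3Rw4, w4Rw3, w4Rw4
The negation has an open branch (countermodel exists).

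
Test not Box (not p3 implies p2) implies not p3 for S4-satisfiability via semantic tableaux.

1. not Box (not p3 implies p2) implies not p3, 0
2. not p3, 0
Accessibility: 0R0

Satisfiable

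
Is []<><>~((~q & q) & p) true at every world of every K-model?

Not valid

Tableau for the negation ~[]<><>~((~q & q) & p):
1. ~[]<><>~((~q & q) & p), 0
2. ~<><>~((~q & q) & p), 1   [~[]-rule on 1: fresh world 1, 0R1]
Accessibility: 0R1
The negation has an open branch (countermodel exists).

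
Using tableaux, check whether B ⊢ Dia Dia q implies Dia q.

Not valid

Tableau for the negation not (Dia Dia q implies Dia q):
1. not (Dia Dia q implies Dia q), w0
2. Dia Dia q, w0
3. not Dia q, w0
4. not q, w0
5. Dia q, w1
6. not q, w1
7. q, w2
Accessibility: w0Rw0, w0Rw1, w1Rw0, w1Rw1, w1Rw2, w2Rw1, w2Rw2
The negation has an open branch (countermodel exists).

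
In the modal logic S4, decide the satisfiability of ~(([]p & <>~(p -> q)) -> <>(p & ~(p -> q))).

Unsatisfiable

1. ~(([]p & <>~(p -> q)) -> <>(p & ~(p -> q))), w0
2. []p & <>~(p -> q), w0
3. ~<>(p & ~(p -> q)), w0
4. []p, w0
5. <>~(p -> q), w0
6. ~(p & ~(p -> q)), w0
7. p, w0
8. p -> q, w0
9. q, w0
10. ~(p -> q), w1
11. p, w1
12. ~q, w1
13. ~(p & ~(p -> q)), w1
14. p -> q, w1
15. q, w1
Accessibility: w0Rw0, w0Rw1, w1Rw1
Branch closes: q and ~q both at w1.
All branches of the tableau close; one closing branch shown above.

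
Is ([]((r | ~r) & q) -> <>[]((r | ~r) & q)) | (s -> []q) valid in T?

Tableau for the negation ~(([]((r | ~r) & q) -> <>[]((r | ~r) & q)) | (s -> []q)):
1. ~(([]((r | ~r) & q) -> <>[]((r | ~r) & q)) | (s -> []q)), u
2. ~([]((r | ~r) & q) -> <>[]((r | ~r) & q)), u   [~|-rule on 1]
3. ~(s -> []q), u   [~|-rule on 1]
4. []((r | ~r) & q), u   [~->-rule on 2]
5. ~<>[]((r | ~r) & q), u   [~->-rule on 2]
6. s, u   [~->-rule on 3]
7. ~[]q, u   [~->-rule on 3]
8. (r | ~r) & q, u   [[]-rule on 4 via uRu]
9. r | ~r, u   [&-rule on 8]
10. q, u   [&-rule on 8]
11. ~[]((r | ~r) & q), u   [~<>-rule on 5 via uRu]
12. ~r, u   [|-rule on 9 (branches; this branch)]
13. ~q, v   [~[]-rule on 7: fresh world v, uRv]
14. (r | ~r) & q, v   [[]-rule on 4 via uRv]
15. r | ~r, v   [&-rule on 14]
16. q, v   [&-rule on 14]
Accessibility: uRu, uRv, vRv
Branch closes: q and ~q both at v.
All branches of the negation close; one closing branch shown above.

Valid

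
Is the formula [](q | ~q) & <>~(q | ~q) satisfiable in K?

1. [](q | ~q) & <>~(q | ~q), u
2. [](q | ~q), u
3. <>~(q | ~q), u
4. ~(q | ~q), v
5. ~q, v
6. q, v
Accessibility: uRv
Branch closes: q and ~q both at v.
(One branch shown.) All branches close.

Unsatisfiable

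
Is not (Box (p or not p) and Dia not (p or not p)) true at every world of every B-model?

Valid in B

Tableau for the negation Box (p or not p) and Dia not (p or not p):
1. Box (p or not p) and Dia not (p or not p), 0
2. Box (p or not p), 0   [and-rule on 1]
3. Dia not (p or not p), 0   [and-rule on 1]
4. p or not p, 0   [Box-rule on 2 via 0R0]
5. not p, 0   [or-rule on 4 (branches; this branch)]
6. not (p or not p), 1   [Dia-rule on 3: fresh world 1, 0R1]
7. not p, 1   [neg-or-rule on 6]
8. p, 1   [neg-or-rule on 6]
Accessibility: 0R0, 0R1, 1R0, 1R1
Branch closes: p and not p both at 1.
All branches of the negation close; one closing branch shown above.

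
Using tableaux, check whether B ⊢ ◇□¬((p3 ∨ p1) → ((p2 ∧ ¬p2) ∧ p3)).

No, not valid

Tableau for the negation ¬◇□¬((p3 ∨ p1) → ((p2 ∧ ¬p2) ∧ p3)):
1. ¬◇□¬((p3 ∨ p1) → ((p2 ∧ ¬p2) ∧ p3)), w0
2. ¬□¬((p3 ∨ p1) → ((p2 ∧ ¬p2) ∧ p3)), w0   [¬◇-rule on 1 via w0Rw0]
3. (p3 ∨ p1) → ((p2 ∧ ¬p2) ∧ p3), w1   [¬□-rule on 2: fresh world w1, w0Rw1]
4. ¬□¬((p3 ∨ p1) → ((p2 ∧ ¬p2) ∧ p3)), w1   [¬◇-rule on 1 via w0Rw1]
5. ¬(p3 ∨ p1), w1   [→-rule on 3 (branches; this branch)]
6. ¬p3, w1   [¬∨-rule on 5]
7. ¬p1, w1   [¬∨-rule on 5]
8. (p3 ∨ p1) → ((p2 ∧ ¬p2) ∧ p3), w2   [¬□-rule on 4: fresh world w2, w1Rw2]
9. ¬(p3 ∨ p1), w2   [→-rule on 8 (branches; this branch)]
10. ¬p3, w2   [¬∨-rule on 9]
11. ¬p1, w2   [¬∨-rule on 9]
Accessibility: w0Rw0, w0Rw1, w1Rw0, w1Rw1, w1Rw2, w2Rw1, w2Rw2
The negation has an open branch (countermodel exists).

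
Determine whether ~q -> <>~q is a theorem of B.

Valid in B

Tableau for the negation ~(~q -> <>~q):
1. ~(~q -> <>~q), u
2. ~q, u   [~->-rule on 1]
3. ~<>~q, u   [~->-rule on 1]
4. q, u   [~<>-rule on 3 via uRu]
Accessibility: uRu
Branch closes: q and ~q both at u.
Every branch of the negation's tableau closes; the branch above is one of them.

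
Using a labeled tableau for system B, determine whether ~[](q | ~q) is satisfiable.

1. ~[](q | ~q), 0
2. ~(q | ~q), 1
3. ~q, 1
4. q, 1
Accessibility: 0R0, 0R1, 1R0, 1R1
Branch closes: q and ~q both at 1.
All branches of the tableau close; one closing branch shown above.

No, unsatisfiable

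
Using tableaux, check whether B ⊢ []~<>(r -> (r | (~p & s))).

Not valid

Tableau for the negation ~[]~<>(r -> (r | (~p & s))):
1. ~[]~<>(r -> (r | (~p & s))), u
2. <>(r -> (r | (~p & s))), v
3. r -> (r | (~p & s)), w
4. r | (~p & s), w
5. ~p & s, w
6. ~p, w
7. s, w
Accessibility: uRu, uRv, vRu, vRv, vRw, wRv, wRw
The negation has an open branch (countermodel exists).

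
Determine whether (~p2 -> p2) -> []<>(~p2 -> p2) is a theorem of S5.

Tableau for the negation ~((~p2 -> p2) -> []<>(~p2 -> p2)):
1. ~((~p2 -> p2) -> []<>(~p2 -> p2)), w0
2. ~p2 -> p2, w0
3. ~[]<>(~p2 -> p2), w0
4. p2, w0
5. ~<>(~p2 -> p2), w1
6. ~(~p2 -> p2), w0
7. ~p2, w0
Accessibility: w0Rw0, w0Rw1, w1Rw0, w1Rw1
Branch closes: p2 and ~p2 both at w0.
Every branch of the negation's tableau closes; the branch above is one of them.

Yes, valid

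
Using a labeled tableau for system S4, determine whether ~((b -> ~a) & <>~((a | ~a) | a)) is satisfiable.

Satisfiable

1. ~((b -> ~a) & <>~((a | ~a) | a)), u
2. ~<>~((a | ~a) | a), u
3. (a | ~a) | a, u
4. a, u
Accessibility: uRu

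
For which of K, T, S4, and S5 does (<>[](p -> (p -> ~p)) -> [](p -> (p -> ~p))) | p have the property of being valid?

S5

S4-tableau for the negation ~((<>[](p -> (p -> ~p)) -> [](p -> (p -> ~p))) | p):
1. ~((<>[](p -> (p -> ~p)) -> [](p -> (p -> ~p))) | p), w0
2. ~(<>[](p -> (p -> ~p)) -> [](p -> (p -> ~p))), w0
3. ~p, w0
4. <>[](p -> (p -> ~p)), w0
5. ~[](p -> (p -> ~p)), w0
6. [](p -> (p -> ~p)), w1
7. p -> (p -> ~p), w1
8. p -> ~p, w1
9. ~p, w1
10. ~(p -> (p -> ~p)), w2
11. p, w2
12. ~(p -> ~p), w2
Accessibility: w0Rw0, w0Rw1, w0Rw2, w1Rw1, w2Rw2
Complete open branch: countermodel on an S4-frame, so not valid in S4, nor in K, T (the same frame is also a K-frame and a T-frame).
S5-tableau for the negation ~((<>[](p -> (p -> ~p)) -> [](p -> (p -> ~p))) | p):
1. ~((<>[](p -> (p -> ~p)) -> [](p -> (p -> ~p))) | p), w0
2. ~(<>[](p -> (p -> ~p)) -> [](p -> (p -> ~p))), w0
3. ~p, w0
4. <>[](p -> (p -> ~p)), w0
5. ~[](p -> (p -> ~p)), w0
6. [](p -> (p -> ~p)), w1
7. p -> (p -> ~p), w0
8. p -> (p -> ~p), w1
9. p -> ~p, w0
10. p -> ~p, w1
11. ~p, w1
12. ~(p -> (p -> ~p)), w2
13. p, w2
14. ~(p -> ~p), w2
15. p -> (p -> ~p), w2
16. p -> ~p, w2
17. ~p, w2
Accessibility: w0Rw0, w0Rw1, w0Rw2, w1Rw0, w1Rw1, w1Rw2, w2Rw0, w2Rw1, w2Rw2
Branch closes: p and ~p both at w2.
Every branch closes (one shown): valid in S5.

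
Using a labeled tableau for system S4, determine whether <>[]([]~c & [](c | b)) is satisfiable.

1. <>[]([]~c & [](c | b)), u
2. []([]~c & [](c | b)), v   [<>-rule on 1: fresh world v, uRv]
3. []~c & [](c | b), v   [[]-rule on 2 via vRv]
4. []~c, v   [&-rule on 3]
5. [](c | b), v   [&-rule on 3]
6. ~c, v   [[]-rule on 4 via vRv]
7. c | b, v   [[]-rule on 5 via vRv]
8. b, v   [|-rule on 7 (branches; this branch)]
Accessibility: uRu, uRv, vRv

Satisfiable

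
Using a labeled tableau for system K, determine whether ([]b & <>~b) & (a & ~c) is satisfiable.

Unsatisfiable

1. ([]b & <>~b) & (a & ~c), w0
2. []b & <>~b, w0   [&-rule on 1]
3. a & ~c, w0   [&-rule on 1]
4. []b, w0   [&-rule on 2]
5. <>~b, w0   [&-rule on 2]
6. a, w0   [&-rule on 3]
7. ~c, w0   [&-rule on 3]
8. ~b, w1   [<>-rule on 5: fresh world w1, w0Rw1]
9. b, w1   [[]-rule on 4 via w0Rw1]
Accessibility: w0Rw1
Branch closes: b and ~b both at w1.
(One branch shown.) All branches close.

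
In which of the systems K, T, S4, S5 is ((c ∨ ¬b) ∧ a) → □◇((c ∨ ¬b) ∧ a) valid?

S5

S4-tableau for the negation ¬(((c ∨ ¬b) ∧ a) → □◇((c ∨ ¬b) ∧ a)):
1. ¬(((c ∨ ¬b) ∧ a) → □◇((c ∨ ¬b) ∧ a)), u
2. (c ∨ ¬b) ∧ a, u   [¬→-rule on 1]
3. ¬□◇((c ∨ ¬b) ∧ a), u   [¬→-rule on 1]
4. c ∨ ¬b, u   [∧-rule on 2]
5. a, u   [∧-rule on 2]
6. ¬b, u   [∨-rule on 4 (branches; this branch)]
7. ¬◇((c ∨ ¬b) ∧ a), v   [¬□-rule on 3: fresh world v, uRv]
8. ¬((c ∨ ¬b) ∧ a), v   [¬◇-rule on 7 via vRv]
9. ¬a, v   [¬∧-rule on 8 (branches; this branch)]
Accessibility: uRu, uRv, vRv
Complete open branch: countermodel on an S4-frame, so not valid in S4, nor in K, T (the same frame is also a K-frame and a T-frame).
S5-tableau for the negation ¬(((c ∨ ¬b) ∧ a) → □◇((c ∨ ¬b) ∧ a)):
1. ¬(((c ∨ ¬b) ∧ a) → □◇((c ∨ ¬b) ∧ a)), u
2. (c ∨ ¬b) ∧ a, u   [¬→-rule on 1]
3. ¬□◇((c ∨ ¬b) ∧ a), u   [¬→-rule on 1]
4. c ∨ ¬b, u   [∧-rule on 2]
5. a, u   [∧-rule on 2]
6. ¬b, u   [∨-rule on 4 (branches; this branch)]
7. ¬◇((c ∨ ¬b) ∧ a), v   [¬□-rule on 3: fresh world v, uRv]
8. ¬((c ∨ ¬b) ∧ a), u   [¬◇-rule on 7 via vRu]
9. ¬((c ∨ ¬b) ∧ a), v   [¬◇-rule on 7 via vRv]
10. ¬(c ∨ ¬b), u   [¬∧-rule on 8 (branches; this branch)]
11. ¬c, u   [¬∨-rule on 10]
12. b, u   [¬∨-rule on 10]
Accessibility: uRu, uRv, vRu, vRv
Branch closes: b and ¬b both at u.
Every branch closes (one shown): valid in S5.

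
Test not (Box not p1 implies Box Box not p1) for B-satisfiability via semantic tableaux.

Satisfiable (open branch found)

1. not (Box not p1 implies Box Box not p1), 0
2. Box not p1, 0
3. not Box Box not p1, 0
4. not p1, 0
5. not Box not p1, 1
6. not p1, 1
7. p1, 2
Accessibility: 0R0, 0R1, 1R0, 1R1, 1R2, 2R1, 2R2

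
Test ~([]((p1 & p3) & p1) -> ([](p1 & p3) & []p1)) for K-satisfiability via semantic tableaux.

No, unsatisfiable

1. ~([]((p1 & p3) & p1) -> ([](p1 & p3) & []p1)), 0
2. []((p1 & p3) & p1), 0
3. ~([](p1 & p3) & []p1), 0
4. ~[](p1 & p3), 0
5. ~(p1 & p3), 1
6. (p1 & p3) & p1, 1
7. p1 & p3, 1
8. p1, 1
9. p3, 1
10. ~p3, 1
Accessibility: 0R1
Branch closes: p3 and ~p3 both at 1.
Every branch closes; the branch above is one of them.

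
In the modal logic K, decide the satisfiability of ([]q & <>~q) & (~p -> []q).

1. ([]q & <>~q) & (~p -> []q), w0
2. []q & <>~q, w0
3. ~p -> []q, w0
4. []q, w0
5. <>~q, w0
6. ~q, w1
7. q, w1
Accessibility: w0Rw1
Branch closes: q and ~q both at w1.
(One branch shown.) All branches close.

Unsatisfiable (every branch closes)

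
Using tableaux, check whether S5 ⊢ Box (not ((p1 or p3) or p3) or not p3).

Tableau for the negation not Box (not ((p1 or p3) or p3) or not p3):
1. not Box (not ((p1 or p3) or p3) or not p3), 0
2. not (not ((p1 or p3) or p3) or not p3), 1   [neg-Box-rule on 1: fresh world 1, 0R1]
3. (p1 or p3) or p3, 1   [neg-or-rule on 2]
4. p3, 1   [neg-or-rule on 2]
Accessibility: 0R0, 0R1, 1R0, 1R1
The negation has an open branch (countermodel exists).

Invalid (countermodel exists)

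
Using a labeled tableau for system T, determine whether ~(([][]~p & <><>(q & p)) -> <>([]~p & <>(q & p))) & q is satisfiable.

1. ~(([][]~p & <><>(q & p)) -> <>([]~p & <>(q & p))) & q, w0
2. ~(([][]~p & <><>(q & p)) -> <>([]~p & <>(q & p))), w0
3. q, w0
4. [][]~p & <><>(q & p), w0
5. ~<>([]~p & <>(q & p)), w0
6. [][]~p, w0
7. <><>(q & p), w0
8. ~([]~p & <>(q & p)), w0
9. []~p, w0
10. ~p, w0
11. ~<>(q & p), w0
12. ~(q & p), w0
13. <>(q & p), w1
14. ~([]~p & <>(q & p)), w1
15. []~p, w1
16. ~p, w1
17. ~(q & p), w1
18. ~<>(q & p), w1
19. q & p, w2
20. q, w2
21. p, w2
22. ~p, w2
Accessibility: w0Rw0, w0Rw1, w1Rw1, w1Rw2, w2Rw2
Branch closes: p and ~p both at w2.
All branches of the tableau close; one closing branch shown above.

Unsatisfiable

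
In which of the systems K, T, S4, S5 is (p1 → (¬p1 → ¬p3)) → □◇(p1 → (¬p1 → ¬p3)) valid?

T-tableau for the negation ¬((p1 → (¬p1 → ¬p3)) → □◇(p1 → (¬p1 → ¬p3))):
1. ¬((p1 → (¬p1 → ¬p3)) → □◇(p1 → (¬p1 → ¬p3))), u
2. p1 → (¬p1 → ¬p3), u
3. ¬□◇(p1 → (¬p1 → ¬p3)), u
4. ¬p1 → ¬p3, u
5. ¬p3, u
6. ¬◇(p1 → (¬p1 → ¬p3)), v
7. ¬(p1 → (¬p1 → ¬p3)), v
8. p1, v
9. ¬(¬p1 → ¬p3), v
10. ¬p1, v
11. p3, v
Accessibility: uRu, uRv, vRv
Branch closes: p1 and ¬p1 both at v.
Every branch closes (one shown): valid in T, hence also in S4, S5 (every theorem of T is a theorem of S4 and S5).
K-tableau for the negation ¬((p1 → (¬p1 → ¬p3)) → □◇(p1 → (¬p1 → ¬p3))):
1. ¬((p1 → (¬p1 → ¬p3)) → □◇(p1 → (¬p1 → ¬p3))), u
2. p1 → (¬p1 → ¬p3), u
3. ¬□◇(p1 → (¬p1 → ¬p3)), u
4. ¬p1 → ¬p3, u
5. ¬p3, u
6. ¬◇(p1 → (¬p1 → ¬p3)), v
Accessibility: uRv
Complete open branch: countermodel on a K-frame, so not valid in K.

T, S4, S5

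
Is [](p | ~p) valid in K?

Valid in K

Tableau for the negation ~[](p | ~p):
1. ~[](p | ~p), w0
2. ~(p | ~p), w1
3. ~p, w1
4. p, w1
Accessibility: w0Rw1
Branch closes: p and ~p both at w1.
Every branch of the negation's tableau closes; the branch above is one of them.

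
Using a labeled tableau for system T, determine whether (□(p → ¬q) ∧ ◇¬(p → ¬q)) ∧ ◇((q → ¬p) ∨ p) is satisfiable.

Unsatisfiable

1. (□(p → ¬q) ∧ ◇¬(p → ¬q)) ∧ ◇((q → ¬p) ∨ p), u
2. □(p → ¬q) ∧ ◇¬(p → ¬q), u
3. ◇((q → ¬p) ∨ p), u
4. □(p → ¬q), u
5. ◇¬(p → ¬q), u
6. p → ¬q, u
7. ¬q, u
8. (q → ¬p) ∨ p, v
9. p → ¬q, v
10. q → ¬p, v
11. ¬q, v
12. ¬p, v
13. ¬(p → ¬q), w
14. p, w
15. q, w
16. p → ¬q, w
17. ¬q, w
Accessibility: uRu, uRv, uRw, vRv, wRw
Branch closes: q and ¬q both at w.
All branches of the tableau close; one closing branch shown above.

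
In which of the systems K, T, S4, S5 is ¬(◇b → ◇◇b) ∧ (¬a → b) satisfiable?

K

K-tableau for the formula:
1. ¬(◇b → ◇◇b) ∧ (¬a → b), 0
2. ¬(◇b → ◇◇b), 0   [∧-rule on 1]
3. ¬a → b, 0   [∧-rule on 1]
4. ◇b, 0   [¬→-rule on 2]
5. ¬◇◇b, 0   [¬→-rule on 2]
6. b, 0   [→-rule on 3 (branches; this branch)]
7. b, 1   [◇-rule on 4: fresh world 1, 0R1]
8. ¬◇b, 1   [¬◇-rule on 5 via 0R1]
Accessibility: 0R1
Complete open branch: satisfiable in K.
T-tableau for the formula:
1. ¬(◇b → ◇◇b) ∧ (¬a → b), 0
2. ¬(◇b → ◇◇b), 0   [∧-rule on 1]
3. ¬a → b, 0   [∧-rule on 1]
4. ◇b, 0   [¬→-rule on 2]
5. ¬◇◇b, 0   [¬→-rule on 2]
6. ¬◇b, 0   [¬◇-rule on 5 via 0R0]
7. ¬b, 0   [¬◇-rule on 6 via 0R0]
8. a, 0   [→-rule on 3 (branches; this branch)]
9. b, 1   [◇-rule on 4: fresh world 1, 0R1]
10. ¬◇b, 1   [¬◇-rule on 5 via 0R1]
11. ¬b, 1   [¬◇-rule on 6 via 0R1]
Accessibility: 0R0, 0R1, 1R1
Branch closes: b and ¬b both at 1.
Every branch closes (one shown): unsatisfiable in T, hence also in S4, S5 (every S4/S5-frame is a T-frame).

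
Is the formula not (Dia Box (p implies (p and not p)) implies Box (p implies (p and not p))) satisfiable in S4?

Satisfiable

1. not (Dia Box (p implies (p and not p)) implies Box (p implies (p and not p))), w0
2. Dia Box (p implies (p and not p)), w0
3. not Box (p implies (p and not p)), w0
4. Box (p implies (p and not p)), w1
5. p implies (p and not p), w1
6. not p, w1
7. not (p implies (p and not p)), w2
8. p, w2
9. not (p and not p), w2
Accessibility: w0Rw0, w0Rw1, w0Rw2, w1Rw1, w2Rw2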